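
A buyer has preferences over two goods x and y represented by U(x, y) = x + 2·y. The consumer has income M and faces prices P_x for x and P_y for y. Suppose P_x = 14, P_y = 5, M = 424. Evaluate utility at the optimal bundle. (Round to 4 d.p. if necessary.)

Perfect substitutes: compare marginal utility per dollar. 1/P_x vs 2/P_y → 0.0714 vs 0.4.
y gives more utility per dollar, so spend all income on y: y* = M/P_y, x* = 0.
Numerically: x* = 0, y* = 84.8.
Utility at the optimum: U(0, 84.8) = 169.6.

V = 169.6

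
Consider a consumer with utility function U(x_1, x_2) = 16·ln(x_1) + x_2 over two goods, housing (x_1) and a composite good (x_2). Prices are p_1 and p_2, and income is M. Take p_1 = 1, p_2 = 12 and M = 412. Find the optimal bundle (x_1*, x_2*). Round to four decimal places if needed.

MU_x_1 = 16/x_1, MU_x_2 = 1. Tangency: 16/x_1 = p_1/p_2.
So x_1*(p_1,p_2) = 16·p_2/p_1, independent of income; and x_2* = (M − 16·p_2)/p_2.
At the given prices: x_1* = 16·12/1 = 192, and x_2* = 18.3333.

x_1* = 192, x_2* = 18.3333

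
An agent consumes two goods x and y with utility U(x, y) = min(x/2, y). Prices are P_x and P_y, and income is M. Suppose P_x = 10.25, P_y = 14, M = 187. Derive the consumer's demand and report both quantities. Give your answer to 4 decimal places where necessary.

Leontief preferences: the optimum is at the kink where x/2 = y/1, i.e. y = (1/2)·x.
Budget: P_x·x + P_y·(1/2)·x = M, so (2·P_x + P_y)·x = 2·M.
Demand: x*(P_x,P_y,M) = 2·M/(2·P_x + P_y), y* = M/(2·P_x + P_y).
Here 2·10.25 + 14 = 34.5, giving x* = 10.8406 and y* = 5.4203.

x* = 10.8406, y* = 5.4203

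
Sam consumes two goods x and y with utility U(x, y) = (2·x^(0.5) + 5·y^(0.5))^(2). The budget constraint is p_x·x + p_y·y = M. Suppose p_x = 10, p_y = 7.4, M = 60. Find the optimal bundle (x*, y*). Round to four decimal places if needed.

From the CES first-order condition, (2/5)·(y/x)^(0.5) = p_x/p_y.
Solve for the ratio: y/x = [(5/2)·p_x/p_y]^(2).
Substitute y = (y/x)·x into the budget: x* = M/(p_x + p_y·(y/x)).
Numerically y/x = 11.41344, so x* = 60/(10 + 7.4·11.41344) = 0.6352 and y* = 11.41344·0.6352 = 7.2497.

x* = 0.6352, y* = 7.2497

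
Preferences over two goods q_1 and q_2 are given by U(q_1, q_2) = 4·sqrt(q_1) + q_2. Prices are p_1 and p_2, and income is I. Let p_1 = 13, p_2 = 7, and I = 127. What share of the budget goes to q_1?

Plugging in: q_1* = (2·7/13)² = 1.1598, q_2* = 15.989.
Expenditure on q_1: 13·1.1598 = 15.0769; share = 0.1187.

share on q_1 = 0.1187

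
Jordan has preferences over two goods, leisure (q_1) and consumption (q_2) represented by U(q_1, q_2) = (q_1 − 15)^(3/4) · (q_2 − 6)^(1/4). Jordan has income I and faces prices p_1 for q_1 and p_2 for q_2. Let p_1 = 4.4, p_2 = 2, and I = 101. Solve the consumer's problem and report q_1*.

q_1* = 18.9205

MRS = 3·(q_2−6)/(q_1−15). Tangency with p_1/p_2 gives q_2−6 = (1/3)·(p_1/p_2)·(q_1−15).
Substituting into the budget: q_1* = 15 + 0.75·(I − 15·p_1 − 6·p_2)/p_1, and q_2* = 6 + 0.25·(…)/p_2.
Discretionary income = 101 − 15·4.4 − 6·2 = 23; q_1* = 15 + 0.75·23/4.4 = 18.9205.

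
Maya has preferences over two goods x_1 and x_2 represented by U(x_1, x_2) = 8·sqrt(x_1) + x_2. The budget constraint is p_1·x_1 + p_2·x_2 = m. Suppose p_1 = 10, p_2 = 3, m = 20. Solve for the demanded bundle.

MU_x_1 = 4/√x_1, MU_x_2 = 1. Tangency: 4/√x_1 = p_1/p_2.
Solve: √x_1 = 4·p_2/p_1, so x_1*(p_1,p_2) = (4·p_2/p_1)², and x_2* = (m − p_1·x_1*)/p_2.
Plugging in: x_1* = (4·3/10)² = 1.44, x_2* = 1.8667.

x_1* = 1.44, x_2* = 1.8667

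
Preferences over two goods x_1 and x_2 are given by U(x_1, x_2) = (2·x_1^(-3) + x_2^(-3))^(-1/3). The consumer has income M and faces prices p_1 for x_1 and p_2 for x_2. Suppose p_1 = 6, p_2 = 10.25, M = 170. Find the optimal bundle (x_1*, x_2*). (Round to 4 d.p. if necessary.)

MU_x_1 ∝ 2·x_1^(-4), MU_x_2 ∝ x_2^(-4), so MRS = 2·(x_2/x_1)^(4) = p_1/p_2.
Hence x_2/x_1 = ((1/2)·p_1/p_2)^(1/(4)), i.e. raised to the 0.25 power.
Substitute x_2 = (x_2/x_1)·x_1 into the budget: x_1* = M/(p_1 + p_2·(x_2/x_1)).
Numerically x_2/x_1 = 0.735528, so x_1* = 170/(6 + 10.25·0.735528) = 12.5562 and x_2* = 0.735528·12.5562 = 9.2354.

x_1* = 12.5562, x_2* = 9.2354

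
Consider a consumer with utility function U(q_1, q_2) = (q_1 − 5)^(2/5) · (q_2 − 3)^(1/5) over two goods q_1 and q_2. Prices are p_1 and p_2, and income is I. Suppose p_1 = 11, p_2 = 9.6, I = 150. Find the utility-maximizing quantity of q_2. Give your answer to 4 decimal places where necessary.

q_2* = 5.2986

MRS = 2·(q_2−3)/(q_1−5). Tangency with p_1/p_2 gives q_2−3 = (1/2)·(p_1/p_2)·(q_1−5).
Substituting into the budget: q_1* = 5 + 2/3·(I − 5·p_1 − 3·p_2)/p_1, and q_2* = 3 + 1/3·(…)/p_2.
Discretionary income = 150 − 5·11 − 3·9.6 = 66.2; q_2* = 3 + 1/3·66.2/9.6 = 5.2986.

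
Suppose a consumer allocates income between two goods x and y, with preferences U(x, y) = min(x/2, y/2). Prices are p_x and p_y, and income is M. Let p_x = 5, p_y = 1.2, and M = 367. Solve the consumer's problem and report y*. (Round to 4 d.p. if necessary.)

y* = 59.1935

Leontief preferences: the optimum is at the kink where x/2 = y/2, i.e. y = x.
Budget: p_x·x + p_y·x = M, so (2·p_x + 2·p_y)·x = 2·M.
Demand: x*(p_x,p_y,M) = 2·M/(2·p_x + 2·p_y), y* = 2·M/(2·p_x + 2·p_y).
Here 2·5 + 2·1.2 = 12.4, giving y* = 59.1935.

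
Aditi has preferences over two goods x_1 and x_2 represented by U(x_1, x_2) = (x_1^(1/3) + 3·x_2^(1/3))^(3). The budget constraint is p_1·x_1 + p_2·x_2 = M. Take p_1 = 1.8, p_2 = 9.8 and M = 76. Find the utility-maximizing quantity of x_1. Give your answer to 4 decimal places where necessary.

x_1* = 13.0844

Substitute x_2 = (x_2/x_1)·x_1 into the budget: x_1* = M/(p_1 + p_2·(x_2/x_1)).
Numerically x_2/x_1 = 0.409027, so x_1* = 76/(1.8 + 9.8·0.409027) = 13.0844.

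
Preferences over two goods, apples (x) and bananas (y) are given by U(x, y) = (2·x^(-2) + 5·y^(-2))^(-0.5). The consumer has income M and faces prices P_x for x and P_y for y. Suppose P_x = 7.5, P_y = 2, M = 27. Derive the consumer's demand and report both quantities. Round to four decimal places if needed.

x* = 2.3043, y* = 4.8588

MU_x ∝ 2·x^(-3), MU_y ∝ 5·y^(-3), so MRS = (2/5)·(y/x)^(3) = P_x/P_y.
Solve for the ratio: y/x = [(5/2)·P_x/P_y]^(1/3).
With the ratio pinned down, the budget gives x* = M/(P_x + P_y·(y/x)) and y* = (y/x)·x*.
Numerically y/x = 2.108582, so x* = 27/(7.5 + 2·2.108582) = 2.3043 and y* = 2.108582·2.3043 = 4.8588.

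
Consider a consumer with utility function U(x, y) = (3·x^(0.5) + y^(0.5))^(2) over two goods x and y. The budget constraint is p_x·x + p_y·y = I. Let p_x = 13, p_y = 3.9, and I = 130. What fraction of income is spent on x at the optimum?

MU_x ∝ 3·x^(-0.5), MU_y ∝ y^(-0.5), so MRS = 3·(y/x)^(0.5) = p_x/p_y.
Solve for the ratio: y/x = [(1/3)·p_x/p_y]^(2).
With the ratio pinned down, the budget gives x* = I/(p_x + p_y·(y/x)) and y* = (y/x)·x*.
Numerically y/x = 1.234568, so x* = 130/(13 + 3.9·1.234568) = 7.2973 and y* = 1.234568·7.2973 = 9.009.
Expenditure on x: 13·7.2973 = 94.8649; share = 0.7297.

share on x = 0.7297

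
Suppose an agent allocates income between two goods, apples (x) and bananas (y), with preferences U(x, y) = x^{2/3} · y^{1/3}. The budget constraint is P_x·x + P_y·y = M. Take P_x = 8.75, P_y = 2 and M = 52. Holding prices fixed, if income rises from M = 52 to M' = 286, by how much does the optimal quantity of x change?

Δx* = 17.8286

Tangency: MRS = 2·y/x = P_x/P_y.
Rearranging, P_y·y = (1/2)·P_x·x. Substituting into the budget gives P_x·x·(1 + (1/2)) = M.
Demand: x*(P_x,P_y,M) = 2/3·M/P_x and y* = 1/3·M/P_y.
At P_x=8.75, P_y=2, M=52: x* = 2/3·52/8.75 = 3.9619.
At M' = 286: x* = 21.7905. Change: 21.7905 − 3.9619 = 17.8286.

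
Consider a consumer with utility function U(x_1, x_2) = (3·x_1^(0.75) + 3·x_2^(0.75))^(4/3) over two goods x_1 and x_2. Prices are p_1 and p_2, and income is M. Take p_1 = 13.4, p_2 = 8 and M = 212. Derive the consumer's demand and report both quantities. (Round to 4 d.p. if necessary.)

MRS = MU_x_1/MU_x_2 = (x_2/x_1)^(0.25). Set equal to p_1/p_2.
Hence x_2/x_1 = (p_1/p_2)^(1/(0.25)), i.e. raised to the 4 power.
With the ratio pinned down, the budget gives x_1* = M/(p_1 + p_2·(x_2/x_1)) and x_2* = (x_2/x_1)·x_1*.
Numerically x_2/x_1 = 7.871532, so x_1* = 212/(13.4 + 8·7.871532) = 2.7759 and x_2* = 7.871532·2.7759 = 21.8504.

x_1* = 2.7759, x_2* = 21.8504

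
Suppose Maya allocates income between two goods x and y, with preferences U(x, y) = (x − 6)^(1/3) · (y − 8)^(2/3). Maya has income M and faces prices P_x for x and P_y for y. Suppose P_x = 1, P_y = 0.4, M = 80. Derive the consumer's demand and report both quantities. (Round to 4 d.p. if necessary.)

This is Cobb-Douglas in (x−6, y−8): tangency gives 1/3·P_y·(y−8) = 2/3·P_x·(x−6).
Substituting into the budget: x* = 6 + 1/3·(M − 6·P_x − 8·P_y)/P_x, and y* = 8 + 2/3·(…)/P_y.
Discretionary income = 80 − 6·1 − 8·0.4 = 70.8; x* = 6 + 1/3·70.8/1 = 29.6; y* = 8 + 2/3·70.8/0.4 = 126.

x* = 29.6, y* = 126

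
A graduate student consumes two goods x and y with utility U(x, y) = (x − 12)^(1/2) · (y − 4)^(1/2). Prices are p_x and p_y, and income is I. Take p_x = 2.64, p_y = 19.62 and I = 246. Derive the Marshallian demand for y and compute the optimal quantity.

MRS = (y−4)/(x−12). Tangency with p_x/p_y gives y−4 = (p_x/p_y)·(x−12).
After buying the subsistence bundle (12, 4), a share 0.5 of the remaining income goes to x: x* = 12 + 0.5·(I − 12p_x − 4p_y)/p_x.
Discretionary income = 246 − 12·2.64 − 4·19.62 = 135.84; y* = 4 + 0.5·135.84/19.62 = 7.4618.

y* = 7.4618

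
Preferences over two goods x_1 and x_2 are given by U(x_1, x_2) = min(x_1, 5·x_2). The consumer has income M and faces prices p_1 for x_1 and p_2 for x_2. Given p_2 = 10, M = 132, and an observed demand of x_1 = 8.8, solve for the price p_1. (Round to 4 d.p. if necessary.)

With perfect complements, no substitution: consume in ratio x_1:x_2 = 5:1.
Budget: p_1·x_1 + p_2·(1/5)·x_1 = M, so (5·p_1 + p_2)·x_1 = 5·M.
Demand: x_1*(p_1,p_2,M) = 5·M/(5·p_1 + p_2), x_2* = M/(5·p_1 + p_2).
Set x_1* = 8.8 in the demand function and solve for p_1: p_1 = 13.

p_1 = 13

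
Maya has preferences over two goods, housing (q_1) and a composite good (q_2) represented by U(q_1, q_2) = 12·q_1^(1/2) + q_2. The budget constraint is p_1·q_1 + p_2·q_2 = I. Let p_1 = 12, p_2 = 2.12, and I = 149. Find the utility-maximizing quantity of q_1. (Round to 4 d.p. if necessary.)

q_1* = 1.1236

Utility is quasi-linear in q_2; the FOC for q_1 is 6/√q_1 = p_1/p_2.
Solve: √q_1 = 6·p_2/p_1, so q_1*(p_1,p_2) = (6·p_2/p_1)², and q_2* = (I − p_1·q_1*)/p_2.
Plugging in: q_1* = (6·2.12/12)² = 1.1236.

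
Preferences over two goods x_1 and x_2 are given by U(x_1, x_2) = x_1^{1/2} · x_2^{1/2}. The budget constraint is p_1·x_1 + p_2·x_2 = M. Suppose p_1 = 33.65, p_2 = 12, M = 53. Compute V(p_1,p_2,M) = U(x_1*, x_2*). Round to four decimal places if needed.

V = 1.3188

The MRS is x_2/x_1. Set MRS = p_1/p_2.
Rearranging, p_2·x_2 = p_1·x_1. Substituting into the budget gives p_1·x_1·(1 + 1) = M.
Demand: x_1*(p_1,p_2,M) = 0.5·M/p_1 and x_2* = 0.5·M/p_2.
At p_1=33.65, p_2=12, M=53: x_1* = 0.5·53/33.65 = 0.7875, x_2* = 2.2083.
Utility at the optimum: U(0.7875, 2.2083) = 1.3188.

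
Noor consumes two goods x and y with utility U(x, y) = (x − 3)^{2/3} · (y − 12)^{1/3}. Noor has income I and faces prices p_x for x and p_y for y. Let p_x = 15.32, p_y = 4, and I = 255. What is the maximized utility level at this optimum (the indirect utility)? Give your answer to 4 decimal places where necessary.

After buying the subsistence bundle (3, 12), a share 2/3 of the remaining income goes to x: x* = 3 + 2/3·(I − 3p_x − 12p_y)/p_x.
Discretionary income = 255 − 3·15.32 − 12·4 = 161.04; x* = 3 + 2/3·161.04/15.32 = 10.0078; y* = 12 + 1/3·161.04/4 = 25.42.
Utility at the optimum: U(10.0078, 25.42) = 8.7024.

V = 8.7024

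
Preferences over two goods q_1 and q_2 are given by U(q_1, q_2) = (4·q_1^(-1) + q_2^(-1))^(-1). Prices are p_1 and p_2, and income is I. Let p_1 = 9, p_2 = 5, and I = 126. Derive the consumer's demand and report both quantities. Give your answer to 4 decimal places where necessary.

q_1* = 10.199, q_2* = 6.8417

MRS = MU_q_1/MU_q_2 = 4·(q_2/q_1)^(2). Set equal to p_1/p_2.
Hence q_2/q_1 = ((1/4)·p_1/p_2)^(1/(2)), i.e. raised to the 0.5 power.
With the ratio pinned down, the budget gives q_1* = I/(p_1 + p_2·(q_2/q_1)) and q_2* = (q_2/q_1)·q_1*.
Numerically q_2/q_1 = 0.67082, so q_1* = 126/(9 + 5·0.67082) = 10.199 and q_2* = 0.67082·10.199 = 6.8417.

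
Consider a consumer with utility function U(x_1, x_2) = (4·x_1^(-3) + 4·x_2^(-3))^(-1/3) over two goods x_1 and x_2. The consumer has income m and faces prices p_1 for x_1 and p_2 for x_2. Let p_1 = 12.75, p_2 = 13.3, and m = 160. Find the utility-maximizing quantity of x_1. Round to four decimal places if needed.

x_1* = 6.1751

From the CES first-order condition, (x_2/x_1)^(4) = p_1/p_2.
Solve for the ratio: x_2/x_1 = [p_1/p_2]^(0.25).
Substitute x_2 = (x_2/x_1)·x_1 into the budget: x_1* = m/(p_1 + p_2·(x_2/x_1)).
Numerically x_2/x_1 = 0.989497, so x_1* = 160/(12.75 + 13.3·0.989497) = 6.1751.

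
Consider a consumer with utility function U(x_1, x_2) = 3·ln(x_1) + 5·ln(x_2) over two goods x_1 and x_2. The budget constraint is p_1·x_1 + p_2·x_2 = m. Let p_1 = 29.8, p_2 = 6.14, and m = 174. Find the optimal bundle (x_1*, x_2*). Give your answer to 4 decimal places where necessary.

x_1* = 2.1896, x_2* = 17.7117

At p_1=29.8, p_2=6.14, m=174: x_1* = 0.375·174/29.8 = 2.1896, x_2* = 17.7117.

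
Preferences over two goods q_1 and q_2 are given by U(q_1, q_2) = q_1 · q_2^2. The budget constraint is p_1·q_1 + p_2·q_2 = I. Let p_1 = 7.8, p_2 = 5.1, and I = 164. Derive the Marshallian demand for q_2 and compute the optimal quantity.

q_2* = 21.4379

Tangency: MRS = (1/2)·q_2/q_1 = p_1/p_2.
So p_2·q_2 = 2·p_1·q_1; combined with the budget, a share 1/3 of income goes to q_1.
Demand: q_1*(p_1,p_2,I) = 1/3·I/p_1 and q_2* = 2/3·I/p_2.
At p_1=7.8, p_2=5.1, I=164: q_2* = 2/3·164/5.1 = 21.4379.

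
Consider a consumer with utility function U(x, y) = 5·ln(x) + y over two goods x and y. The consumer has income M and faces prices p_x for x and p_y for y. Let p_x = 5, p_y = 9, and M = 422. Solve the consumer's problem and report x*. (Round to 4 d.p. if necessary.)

x* = 9

At the given prices: x* = 5·9/5 = 9.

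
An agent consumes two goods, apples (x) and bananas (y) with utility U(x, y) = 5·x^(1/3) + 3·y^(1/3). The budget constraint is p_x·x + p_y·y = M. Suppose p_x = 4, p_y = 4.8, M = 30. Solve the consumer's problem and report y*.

From the CES first-order condition, (5/3)·(y/x)^(2/3) = p_x/p_y.
Hence y/x = ((3/5)·p_x/p_y)^(1/(2/3)), i.e. raised to the 1.5 power.
Substitute y = (y/x)·x into the budget: x* = M/(p_x + p_y·(y/x)).
Numerically y/x = 0.353553, so x* = 30/(4 + 4.8·0.353553) = 5.2659 and y* = 0.353553·5.2659 = 1.8618.

y* = 1.8618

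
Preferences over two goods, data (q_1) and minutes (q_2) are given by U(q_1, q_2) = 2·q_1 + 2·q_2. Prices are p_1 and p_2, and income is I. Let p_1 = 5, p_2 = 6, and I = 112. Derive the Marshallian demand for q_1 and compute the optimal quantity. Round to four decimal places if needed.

Linear utility — the consumer picks whichever good has higher MU/price: 2/5 = 0.4 vs 2/6 = 0.3333.
q_1 gives more utility per dollar, so spend all income on q_1: q_1* = I/p_1, q_2* = 0.
Numerically: q_1* = 22.4, q_2* = 0.

q_1* = 22.4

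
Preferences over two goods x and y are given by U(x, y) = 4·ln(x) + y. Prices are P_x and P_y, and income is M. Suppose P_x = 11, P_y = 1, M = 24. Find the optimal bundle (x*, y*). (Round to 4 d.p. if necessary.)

So x*(P_x,P_y) = 4·P_y/P_x, independent of income; and y* = (M − 4·P_y)/P_y.
At the given prices: x* = 4·1/11 = 0.3636, and y* = 20.

x* = 0.3636, y* = 20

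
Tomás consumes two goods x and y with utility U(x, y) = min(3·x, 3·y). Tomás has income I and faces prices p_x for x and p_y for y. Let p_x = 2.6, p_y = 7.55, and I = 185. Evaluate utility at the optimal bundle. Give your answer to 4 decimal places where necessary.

V = 54.6798

With perfect complements, no substitution: consume in ratio x:y = 3:3.
Budget: p_x·x + p_y·x = I, so (3·p_x + 3·p_y)·x = 3·I.
Demand: x*(p_x,p_y,I) = 3·I/(3·p_x + 3·p_y), y* = 3·I/(3·p_x + 3·p_y).
Here 3·2.6 + 3·7.55 = 30.45, giving x* = 18.2266 and y* = 18.2266.
Utility at the optimum: U(18.2266, 18.2266) = 54.6798.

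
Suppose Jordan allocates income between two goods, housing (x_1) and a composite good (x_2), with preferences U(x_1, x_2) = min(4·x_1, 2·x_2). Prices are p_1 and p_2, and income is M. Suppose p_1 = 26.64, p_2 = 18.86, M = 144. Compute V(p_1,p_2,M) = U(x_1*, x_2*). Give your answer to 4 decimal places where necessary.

V = 8.9497

Demand: x_1*(p_1,p_2,M) = 2·M/(2·p_1 + 4·p_2), x_2* = 4·M/(2·p_1 + 4·p_2).
Here 2·26.64 + 4·18.86 = 128.72, giving x_1* = 2.2374 and x_2* = 4.4748.
Utility at the optimum: U(2.2374, 4.4748) = 8.9497.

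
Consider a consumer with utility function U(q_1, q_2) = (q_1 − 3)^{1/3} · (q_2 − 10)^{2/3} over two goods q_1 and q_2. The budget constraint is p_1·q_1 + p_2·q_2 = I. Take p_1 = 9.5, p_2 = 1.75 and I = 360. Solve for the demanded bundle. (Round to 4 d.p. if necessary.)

After buying the subsistence bundle (3, 10), a share 1/3 of the remaining income goes to q_1: q_1* = 3 + 1/3·(I − 3p_1 − 10p_2)/p_1.
Discretionary income = 360 − 3·9.5 − 10·1.75 = 314; q_1* = 3 + 1/3·314/9.5 = 14.0175; q_2* = 10 + 2/3·314/1.75 = 129.619.

q_1* = 14.0175, q_2* = 129.619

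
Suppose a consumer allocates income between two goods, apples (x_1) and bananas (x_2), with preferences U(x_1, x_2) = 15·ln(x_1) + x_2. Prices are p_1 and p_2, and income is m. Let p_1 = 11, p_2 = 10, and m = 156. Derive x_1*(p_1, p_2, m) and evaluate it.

MU_x_1 = 15/x_1, MU_x_2 = 1. Tangency: 15/x_1 = p_1/p_2.
So x_1*(p_1,p_2) = 15·p_2/p_1, independent of income; and x_2* = (m − 15·p_2)/p_2.
At the given prices: x_1* = 15·10/11 = 13.6364.

x_1* = 13.6364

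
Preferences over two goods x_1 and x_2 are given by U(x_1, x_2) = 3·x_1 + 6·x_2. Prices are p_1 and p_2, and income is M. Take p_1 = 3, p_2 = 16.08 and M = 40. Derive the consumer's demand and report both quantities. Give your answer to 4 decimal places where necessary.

Linear utility — the consumer picks whichever good has higher MU/price: 3/3 = 1 vs 6/16.08 = 0.3731.
x_1 gives more utility per dollar, so spend all income on x_1: x_1* = M/p_1, x_2* = 0.
Numerically: x_1* = 13.3333, x_2* = 0.

x_1* = 13.3333, x_2* = 0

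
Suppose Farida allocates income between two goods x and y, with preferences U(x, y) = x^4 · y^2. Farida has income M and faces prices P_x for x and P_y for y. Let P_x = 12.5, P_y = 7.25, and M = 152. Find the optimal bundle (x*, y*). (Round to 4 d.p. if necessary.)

x* = 8.1067, y* = 6.9885

MU_x/MU_y = (4·y)/(2·x); tangency sets this equal to P_x/P_y.
Rearranging, P_y·y = (1/2)·P_x·x. Substituting into the budget gives P_x·x·(1 + (1/2)) = M.
Demand: x*(P_x,P_y,M) = 2/3·M/P_x and y* = 1/3·M/P_y.
At P_x=12.5, P_y=7.25, M=152: x* = 2/3·152/12.5 = 8.1067, y* = 6.9885.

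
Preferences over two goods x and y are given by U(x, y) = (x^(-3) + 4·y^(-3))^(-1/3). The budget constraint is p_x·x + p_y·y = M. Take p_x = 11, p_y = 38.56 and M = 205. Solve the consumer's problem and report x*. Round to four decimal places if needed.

x* = 4.0312

MU_x ∝ x^(-4), MU_y ∝ 4·y^(-4), so MRS = (1/4)·(y/x)^(4) = p_x/p_y.
Solve for the ratio: y/x = [4·p_x/p_y]^(0.25).
With the ratio pinned down, the budget gives x* = M/(p_x + p_y·(y/x)) and y* = (y/x)·x*.
Numerically y/x = 1.033544, so x* = 205/(11 + 38.56·1.033544) = 4.0312.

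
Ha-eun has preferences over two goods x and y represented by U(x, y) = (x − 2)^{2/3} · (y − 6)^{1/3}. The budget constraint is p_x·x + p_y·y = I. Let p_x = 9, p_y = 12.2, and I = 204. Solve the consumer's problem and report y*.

y* = 9.082

Let x' = x−2, y' = y−6. MRS = 2·y'/x' = p_x/p_y.
Substituting into the budget: x* = 2 + 2/3·(I − 2·p_x − 6·p_y)/p_x, and y* = 6 + 1/3·(…)/p_y.
Discretionary income = 204 − 2·9 − 6·12.2 = 112.8; y* = 6 + 1/3·112.8/12.2 = 9.082.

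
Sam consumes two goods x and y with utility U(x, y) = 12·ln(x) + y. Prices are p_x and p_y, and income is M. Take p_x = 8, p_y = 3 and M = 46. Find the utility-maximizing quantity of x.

x* = 4.5

Set MRS = p_x/p_y: (12/x)/1 = p_x/p_y.
So x*(p_x,p_y) = 12·p_y/p_x, independent of income; and y* = (M − 12·p_y)/p_y.
At the given prices: x* = 12·3/8 = 4.5.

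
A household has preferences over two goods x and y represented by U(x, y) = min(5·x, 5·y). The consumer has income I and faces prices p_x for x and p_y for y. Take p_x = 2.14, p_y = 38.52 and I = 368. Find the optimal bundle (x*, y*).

With perfect complements, no substitution: consume in ratio x:y = 5:5.
Budget: p_x·x + p_y·x = I, so (5·p_x + 5·p_y)·x = 5·I.
Demand: x*(p_x,p_y,I) = 5·I/(5·p_x + 5·p_y), y* = 5·I/(5·p_x + 5·p_y).
Here 5·2.14 + 5·38.52 = 203.3, giving x* = 9.0507 and y* = 9.0507.

x* = 9.0507, y* = 9.0507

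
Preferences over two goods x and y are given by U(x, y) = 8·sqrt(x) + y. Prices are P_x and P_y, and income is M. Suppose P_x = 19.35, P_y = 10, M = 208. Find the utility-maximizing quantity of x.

Plugging in: x* = (4·10/19.35)² = 4.2732.

x* = 4.2732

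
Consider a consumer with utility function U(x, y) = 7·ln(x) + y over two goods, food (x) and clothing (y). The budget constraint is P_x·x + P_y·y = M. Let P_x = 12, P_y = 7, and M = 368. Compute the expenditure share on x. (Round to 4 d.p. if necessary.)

Set MRS = P_x/P_y: (7/x)/1 = P_x/P_y.
So x*(P_x,P_y) = 7·P_y/P_x, independent of income; and y* = (M − 7·P_y)/P_y.
At the given prices: x* = 7·7/12 = 4.0833, and y* = 45.5714.
Expenditure on x: 12·4.0833 = 49; share = 0.1332.

share on x = 0.1332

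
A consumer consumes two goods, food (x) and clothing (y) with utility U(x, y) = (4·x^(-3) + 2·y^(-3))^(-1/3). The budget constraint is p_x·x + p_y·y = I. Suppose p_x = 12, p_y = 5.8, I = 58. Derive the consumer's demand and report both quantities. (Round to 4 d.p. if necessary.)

MU_x ∝ 4·x^(-4), MU_y ∝ 2·y^(-4), so MRS = 2·(y/x)^(4) = p_x/p_y.
Hence y/x = ((1/2)·p_x/p_y)^(1/(4)), i.e. raised to the 0.25 power.
Substitute y = (y/x)·x into the budget: x* = I/(p_x + p_y·(y/x)).
Numerically y/x = 1.008511, so x* = 58/(12 + 5.8·1.008511) = 3.2494 and y* = 1.008511·3.2494 = 3.2771.

x* = 3.2494, y* = 3.2771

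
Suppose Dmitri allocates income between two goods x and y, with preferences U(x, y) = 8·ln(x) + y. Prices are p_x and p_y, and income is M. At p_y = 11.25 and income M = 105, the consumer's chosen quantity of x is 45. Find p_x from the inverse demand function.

p_x = 2

Set MRS = p_x/p_y: (8/x)/1 = p_x/p_y.
So x*(p_x,p_y) = 8·p_y/p_x, independent of income; and y* = (M − 8·p_y)/p_y.
Set x* = 45 in the demand function and solve for p_x: p_x = 2.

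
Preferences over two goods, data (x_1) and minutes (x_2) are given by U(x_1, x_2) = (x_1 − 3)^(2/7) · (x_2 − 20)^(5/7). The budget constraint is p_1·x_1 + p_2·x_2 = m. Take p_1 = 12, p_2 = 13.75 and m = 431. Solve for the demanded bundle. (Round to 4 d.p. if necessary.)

x_1* = 5.8571, x_2* = 26.2338

Let x_1' = x_1−3, x_2' = x_2−20. MRS = (2/5)·x_2'/x_1' = p_1/p_2.
After buying the subsistence bundle (3, 20), a share 2/7 of the remaining income goes to x_1: x_1* = 3 + 2/7·(m − 3p_1 − 20p_2)/p_1.
Discretionary income = 431 − 3·12 − 20·13.75 = 120; x_1* = 3 + 2/7·120/12 = 5.8571; x_2* = 20 + 5/7·120/13.75 = 26.2338.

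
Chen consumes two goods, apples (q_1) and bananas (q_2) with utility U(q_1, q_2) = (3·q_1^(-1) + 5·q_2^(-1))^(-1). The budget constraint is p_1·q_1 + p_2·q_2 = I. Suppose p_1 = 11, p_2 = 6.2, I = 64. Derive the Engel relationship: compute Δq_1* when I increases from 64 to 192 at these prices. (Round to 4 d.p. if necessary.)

From the CES first-order condition, (3/5)·(q_2/q_1)^(2) = p_1/p_2.
Solve for the ratio: q_2/q_1 = [(5/3)·p_1/p_2]^(0.5).
Substitute q_2 = (q_2/q_1)·q_1 into the budget: q_1* = I/(p_1 + p_2·(q_2/q_1)).
Numerically q_2/q_1 = 1.71959, so q_1* = 64/(11 + 6.2·1.71959) = 2.9546.
At I' = 192: q_1* = 8.8637. Change: 8.8637 − 2.9546 = 5.9091.

Δq_1* = 5.9091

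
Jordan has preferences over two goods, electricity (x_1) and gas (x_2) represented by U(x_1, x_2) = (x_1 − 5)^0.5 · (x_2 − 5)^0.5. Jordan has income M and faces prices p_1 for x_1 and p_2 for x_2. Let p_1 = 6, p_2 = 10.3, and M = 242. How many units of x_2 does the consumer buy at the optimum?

x_2* = 12.7913

After buying the subsistence bundle (5, 5), a share 0.5 of the remaining income goes to x_1: x_1* = 5 + 0.5·(M − 5p_1 − 5p_2)/p_1.
Discretionary income = 242 − 5·6 − 5·10.3 = 160.5; x_2* = 5 + 0.5·160.5/10.3 = 12.7913.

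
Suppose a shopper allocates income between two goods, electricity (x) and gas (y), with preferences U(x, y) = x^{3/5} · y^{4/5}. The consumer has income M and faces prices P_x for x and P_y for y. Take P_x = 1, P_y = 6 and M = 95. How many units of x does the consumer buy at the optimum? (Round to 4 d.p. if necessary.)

Tangency: MRS = (3/4)·y/x = P_x/P_y.
So 0.6·P_y·y = 0.8·P_x·x; combined with the budget, a share 3/7 of income goes to x.
Demand: x*(P_x,P_y,M) = 3/7·M/P_x and y* = 4/7·M/P_y.
At P_x=1, P_y=6, M=95: x* = 3/7·95/1 = 40.7143.

x* = 40.7143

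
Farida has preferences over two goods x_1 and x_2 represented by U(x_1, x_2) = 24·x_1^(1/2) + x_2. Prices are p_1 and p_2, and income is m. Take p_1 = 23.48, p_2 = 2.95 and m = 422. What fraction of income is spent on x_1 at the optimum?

Utility is quasi-linear in x_2; the FOC for x_1 is 12/√x_1 = p_1/p_2.
Solve: √x_1 = 12·p_2/p_1, so x_1*(p_1,p_2) = (12·p_2/p_1)², and x_2* = (m − p_1·x_1*)/p_2.
Plugging in: x_1* = (12·2.95/23.48)² = 2.2731, x_2* = 124.9589.
Expenditure on x_1: 23.48·2.2731 = 53.3714; share = 0.1265.

share on x_1 = 0.1265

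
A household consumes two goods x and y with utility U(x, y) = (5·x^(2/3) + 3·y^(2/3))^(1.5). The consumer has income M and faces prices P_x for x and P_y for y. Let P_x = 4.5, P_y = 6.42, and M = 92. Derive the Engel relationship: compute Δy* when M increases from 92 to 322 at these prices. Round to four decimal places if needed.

From the CES first-order condition, (5/3)·(y/x)^(1/3) = P_x/P_y.
Solve for the ratio: y/x = [(3/5)·P_x/P_y]^(3).
With the ratio pinned down, the budget gives x* = M/(P_x + P_y·(y/x)) and y* = (y/x)·x*.
Numerically y/x = 0.074385, so x* = 92/(4.5 + 6.42·0.074385) = 18.483 and y* = 0.074385·18.483 = 1.3749.
At M' = 322: y* = 4.812. Change: 4.812 − 1.3749 = 3.4371.

Δy* = 3.4371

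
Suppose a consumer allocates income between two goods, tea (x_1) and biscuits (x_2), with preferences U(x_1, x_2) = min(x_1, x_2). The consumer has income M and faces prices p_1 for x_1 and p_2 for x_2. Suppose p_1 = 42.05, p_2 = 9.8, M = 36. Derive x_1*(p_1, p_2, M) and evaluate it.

x_1* = 0.6943

With perfect complements, no substitution: consume in ratio x_1:x_2 = 1:1.
Budget: p_1·x_1 + p_2·x_1 = M, so (p_1 + p_2)·x_1 = M.
Demand: x_1*(p_1,p_2,M) = M/(p_1 + p_2), x_2* = M/(p_1 + p_2).
Here 42.05 + 9.8 = 51.85, giving x_1* = 0.6943.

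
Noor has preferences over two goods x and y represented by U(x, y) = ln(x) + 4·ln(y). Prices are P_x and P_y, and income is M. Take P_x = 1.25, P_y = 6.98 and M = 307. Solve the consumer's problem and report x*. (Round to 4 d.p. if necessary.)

x* = 49.12

Tangency: MRS = (1/4)·y/x = P_x/P_y.
Rearranging, P_y·y = 4·P_x·x. Substituting into the budget gives P_x·x·(1 + 4) = M.
Demand: x*(P_x,P_y,M) = 0.2·M/P_x and y* = 0.8·M/P_y.
At P_x=1.25, P_y=6.98, M=307: x* = 0.2·307/1.25 = 49.12.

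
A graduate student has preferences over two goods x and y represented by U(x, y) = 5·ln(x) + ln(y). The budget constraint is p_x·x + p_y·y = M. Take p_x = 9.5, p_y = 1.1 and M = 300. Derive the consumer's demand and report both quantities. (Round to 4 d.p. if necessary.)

Demand: x*(p_x,p_y,M) = 5/6·M/p_x and y* = 1/6·M/p_y.
At p_x=9.5, p_y=1.1, M=300: x* = 5/6·300/9.5 = 26.3158, y* = 45.4545.

x* = 26.3158, y* = 45.4545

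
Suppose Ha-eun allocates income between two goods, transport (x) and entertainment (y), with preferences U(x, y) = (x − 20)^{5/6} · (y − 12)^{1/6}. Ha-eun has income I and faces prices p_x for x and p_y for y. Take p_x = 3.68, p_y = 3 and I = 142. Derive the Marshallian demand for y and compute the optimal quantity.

y* = 13.8

MRS = 5·(y−12)/(x−20). Tangency with p_x/p_y gives y−12 = (1/5)·(p_x/p_y)·(x−20).
After buying the subsistence bundle (20, 12), a share 5/6 of the remaining income goes to x: x* = 20 + 5/6·(I − 20p_x − 12p_y)/p_x.
Discretionary income = 142 − 20·3.68 − 12·3 = 32.4; y* = 12 + 1/6·32.4/3 = 13.8.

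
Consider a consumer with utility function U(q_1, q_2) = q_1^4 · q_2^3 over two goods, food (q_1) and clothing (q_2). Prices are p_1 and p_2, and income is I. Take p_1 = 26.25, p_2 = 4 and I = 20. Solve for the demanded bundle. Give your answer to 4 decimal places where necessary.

Tangency: MRS = (4/3)·q_2/q_1 = p_1/p_2.
Rearranging, p_2·q_2 = (3/4)·p_1·q_1. Substituting into the budget gives p_1·q_1·(1 + (3/4)) = I.
Demand: q_1*(p_1,p_2,I) = 4/7·I/p_1 and q_2* = 3/7·I/p_2.
At p_1=26.25, p_2=4, I=20: q_1* = 4/7·20/26.25 = 0.4354, q_2* = 2.1429.

q_1* = 0.4354, q_2* = 2.1429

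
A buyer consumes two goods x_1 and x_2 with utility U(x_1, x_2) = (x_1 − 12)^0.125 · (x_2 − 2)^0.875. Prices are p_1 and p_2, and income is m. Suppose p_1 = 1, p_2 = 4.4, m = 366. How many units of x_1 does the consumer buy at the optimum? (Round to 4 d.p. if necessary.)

x_1* = 55.15

Discretionary income = 366 − 12·1 − 2·4.4 = 345.2; x_1* = 12 + 0.125·345.2/1 = 55.15.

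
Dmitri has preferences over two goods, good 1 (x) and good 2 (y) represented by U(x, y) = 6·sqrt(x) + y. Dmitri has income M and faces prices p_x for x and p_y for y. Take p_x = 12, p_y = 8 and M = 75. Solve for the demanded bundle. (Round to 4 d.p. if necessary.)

x* = 4, y* = 3.375

MU_x = 3/√x, MU_y = 1. Tangency: 3/√x = p_x/p_y.
Solve: √x = 3·p_y/p_x, so x*(p_x,p_y) = (3·p_y/p_x)², and y* = (M − p_x·x*)/p_y.
Plugging in: x* = (3·8/12)² = 4, y* = 3.375.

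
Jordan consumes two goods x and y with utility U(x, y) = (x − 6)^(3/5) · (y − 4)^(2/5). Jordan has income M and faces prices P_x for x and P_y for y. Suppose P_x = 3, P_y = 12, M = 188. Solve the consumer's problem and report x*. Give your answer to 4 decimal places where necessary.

This is Cobb-Douglas in (x−6, y−4): tangency gives 0.6·P_y·(y−4) = 0.4·P_x·(x−6).
Substituting into the budget: x* = 6 + 0.6·(M − 6·P_x − 4·P_y)/P_x, and y* = 4 + 0.4·(…)/P_y.
Discretionary income = 188 − 6·3 − 4·12 = 122; x* = 6 + 0.6·122/3 = 30.4.

x* = 30.4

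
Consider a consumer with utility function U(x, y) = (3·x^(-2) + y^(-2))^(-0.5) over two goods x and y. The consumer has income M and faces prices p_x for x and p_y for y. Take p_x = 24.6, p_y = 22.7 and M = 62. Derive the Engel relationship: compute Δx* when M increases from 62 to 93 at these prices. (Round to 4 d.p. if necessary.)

From the CES first-order condition, 3·(y/x)^(3) = p_x/p_y.
Solve for the ratio: y/x = [(1/3)·p_x/p_y]^(1/3).
Substitute y = (y/x)·x into the budget: x* = M/(p_x + p_y·(y/x)).
Numerically y/x = 0.71219, so x* = 62/(24.6 + 22.7·0.71219) = 1.5208.
At M' = 93: x* = 2.2813. Change: 2.2813 − 1.5208 = 0.7604.

Δx* = 0.7604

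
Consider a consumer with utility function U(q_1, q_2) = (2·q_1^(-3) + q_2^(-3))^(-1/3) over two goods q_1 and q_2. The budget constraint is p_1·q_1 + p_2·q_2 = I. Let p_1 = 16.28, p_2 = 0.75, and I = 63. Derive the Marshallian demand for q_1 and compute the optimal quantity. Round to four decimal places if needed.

q_1* = 3.5712

MRS = MU_q_1/MU_q_2 = 2·(q_2/q_1)^(4). Set equal to p_1/p_2.
Solve for the ratio: q_2/q_1 = [(1/2)·p_1/p_2]^(0.25).
Substitute q_2 = (q_2/q_1)·q_1 into the budget: q_1* = I/(p_1 + p_2·(q_2/q_1)).
Numerically q_2/q_1 = 1.815059, so q_1* = 63/(16.28 + 0.75·1.815059) = 3.5712.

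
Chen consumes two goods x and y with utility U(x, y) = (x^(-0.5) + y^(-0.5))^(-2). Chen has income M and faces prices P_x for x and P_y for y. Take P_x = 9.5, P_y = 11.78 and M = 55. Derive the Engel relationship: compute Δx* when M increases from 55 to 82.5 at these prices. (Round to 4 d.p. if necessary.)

Δx* = 1.3955

From the CES first-order condition, (y/x)^(1.5) = P_x/P_y.
Hence y/x = (P_x/P_y)^(1/(1.5)), i.e. raised to the 2/3 power.
Substitute y = (y/x)·x into the budget: x* = M/(P_x + P_y·(y/x)).
Numerically y/x = 0.866401, so x* = 55/(9.5 + 11.78·0.866401) = 2.791.
At M' = 82.5: x* = 4.1865. Change: 4.1865 − 2.791 = 1.3955.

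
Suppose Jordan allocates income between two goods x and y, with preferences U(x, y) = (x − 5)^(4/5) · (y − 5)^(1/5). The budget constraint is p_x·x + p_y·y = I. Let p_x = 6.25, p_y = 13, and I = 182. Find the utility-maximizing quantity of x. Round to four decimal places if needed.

x* = 15.976

Let x' = x−5, y' = y−5. MRS = 4·y'/x' = p_x/p_y.
After buying the subsistence bundle (5, 5), a share 0.8 of the remaining income goes to x: x* = 5 + 0.8·(I − 5p_x − 5p_y)/p_x.
Discretionary income = 182 − 5·6.25 − 5·13 = 85.75; x* = 5 + 0.8·85.75/6.25 = 15.976.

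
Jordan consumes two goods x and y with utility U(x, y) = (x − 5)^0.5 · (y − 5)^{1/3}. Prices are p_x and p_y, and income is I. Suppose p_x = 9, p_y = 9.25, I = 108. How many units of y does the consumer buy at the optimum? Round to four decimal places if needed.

y* = 5.7243

This is Cobb-Douglas in (x−5, y−5): tangency gives 0.5·p_y·(y−5) = 1/3·p_x·(x−5).
After buying the subsistence bundle (5, 5), a share 0.6 of the remaining income goes to x: x* = 5 + 0.6·(I − 5p_x − 5p_y)/p_x.
Discretionary income = 108 − 5·9 − 5·9.25 = 16.75; y* = 5 + 0.4·16.75/9.25 = 5.7243.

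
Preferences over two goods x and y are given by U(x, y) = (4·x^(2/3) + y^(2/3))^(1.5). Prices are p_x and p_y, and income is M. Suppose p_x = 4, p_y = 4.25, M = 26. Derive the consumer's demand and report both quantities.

x* = 6.4113, y* = 0.0835

Numerically y/x = 0.013027, so x* = 26/(4 + 4.25·0.013027) = 6.4113 and y* = 0.013027·6.4113 = 0.0835.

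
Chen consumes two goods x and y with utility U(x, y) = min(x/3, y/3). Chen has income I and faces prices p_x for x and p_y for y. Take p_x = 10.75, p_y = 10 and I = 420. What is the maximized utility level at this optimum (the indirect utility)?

With perfect complements, no substitution: consume in ratio x:y = 3:3.
Budget: p_x·x + p_y·x = I, so (3·p_x + 3·p_y)·x = 3·I.
Demand: x*(p_x,p_y,I) = 3·I/(3·p_x + 3·p_y), y* = 3·I/(3·p_x + 3·p_y).
Here 3·10.75 + 3·10 = 62.25, giving x* = 20.241 and y* = 20.241.
Utility at the optimum: U(20.241, 20.241) = 6.747.

V = 6.747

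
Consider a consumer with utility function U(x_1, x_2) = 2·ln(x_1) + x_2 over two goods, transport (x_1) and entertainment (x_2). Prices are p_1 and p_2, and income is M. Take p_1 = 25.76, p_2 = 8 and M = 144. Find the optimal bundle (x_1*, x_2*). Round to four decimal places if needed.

Set MRS = p_1/p_2: (2/x_1)/1 = p_1/p_2.
So x_1*(p_1,p_2) = 2·p_2/p_1, independent of income; and x_2* = (M − 2·p_2)/p_2.
At the given prices: x_1* = 2·8/25.76 = 0.6211, and x_2* = 16.

x_1* = 0.6211, x_2* = 16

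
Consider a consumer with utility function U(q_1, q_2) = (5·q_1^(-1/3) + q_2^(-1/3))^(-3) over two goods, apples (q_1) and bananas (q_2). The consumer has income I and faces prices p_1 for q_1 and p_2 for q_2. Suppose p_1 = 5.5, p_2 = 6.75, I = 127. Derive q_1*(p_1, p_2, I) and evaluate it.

q_1* = 17.5626

Substitute q_2 = (q_2/q_1)·q_1 into the budget: q_1* = I/(p_1 + p_2·(q_2/q_1)).
Numerically q_2/q_1 = 0.256488, so q_1* = 127/(5.5 + 6.75·0.256488) = 17.5626.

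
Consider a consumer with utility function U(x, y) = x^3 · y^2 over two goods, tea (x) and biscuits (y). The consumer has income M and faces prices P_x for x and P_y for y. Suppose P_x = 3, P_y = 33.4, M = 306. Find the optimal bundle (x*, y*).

The MRS is (3/2)·y/x. Set MRS = P_x/P_y.
So 3·P_y·y = 2·P_x·x; combined with the budget, a share 0.6 of income goes to x.
Demand: x*(P_x,P_y,M) = 0.6·M/P_x and y* = 0.4·M/P_y.
At P_x=3, P_y=33.4, M=306: x* = 0.6·306/3 = 61.2, y* = 3.6647.

x* = 61.2, y* = 3.6647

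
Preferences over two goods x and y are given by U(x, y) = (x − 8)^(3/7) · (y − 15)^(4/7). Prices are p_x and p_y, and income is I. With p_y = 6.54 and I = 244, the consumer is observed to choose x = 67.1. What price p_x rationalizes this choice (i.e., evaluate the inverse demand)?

p_x = 1

MRS = (3/4)·(y−15)/(x−8). Tangency with p_x/p_y gives y−15 = (4/3)·(p_x/p_y)·(x−8).
Substituting into the budget: x* = 8 + 3/7·(I − 8·p_x − 15·p_y)/p_x, and y* = 15 + 4/7·(…)/p_y.
Set x* = 67.1 in the demand function and solve for p_x: p_x = 1.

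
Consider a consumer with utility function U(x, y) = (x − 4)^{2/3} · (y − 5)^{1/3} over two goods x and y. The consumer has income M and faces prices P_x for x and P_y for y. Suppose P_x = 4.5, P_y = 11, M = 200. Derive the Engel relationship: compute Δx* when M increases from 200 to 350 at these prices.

Δx* = 22.2222

Let x' = x−4, y' = y−5. MRS = 2·y'/x' = P_x/P_y.
After buying the subsistence bundle (4, 5), a share 2/3 of the remaining income goes to x: x* = 4 + 2/3·(M − 4P_x − 5P_y)/P_x.
Discretionary income = 200 − 4·4.5 − 5·11 = 127; x* = 4 + 2/3·127/4.5 = 22.8148.
At M' = 350: x* = 45.037. Change: 45.037 − 22.8148 = 22.2222.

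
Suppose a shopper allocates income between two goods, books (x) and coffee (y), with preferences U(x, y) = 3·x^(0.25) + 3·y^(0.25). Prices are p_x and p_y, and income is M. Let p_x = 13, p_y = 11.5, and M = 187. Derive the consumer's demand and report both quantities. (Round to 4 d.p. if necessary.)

MU_x ∝ 3·x^(-0.75), MU_y ∝ 3·y^(-0.75), so MRS = (y/x)^(0.75) = p_x/p_y.
Hence y/x = (p_x/p_y)^(1/(0.75)), i.e. raised to the 4/3 power.
Substitute y = (y/x)·x into the budget: x* = M/(p_x + p_y·(y/x)).
Numerically y/x = 1.17759, so x* = 187/(13 + 11.5·1.17759) = 7.0454 and y* = 1.17759·7.0454 = 8.2965.

x* = 7.0454, y* = 8.2965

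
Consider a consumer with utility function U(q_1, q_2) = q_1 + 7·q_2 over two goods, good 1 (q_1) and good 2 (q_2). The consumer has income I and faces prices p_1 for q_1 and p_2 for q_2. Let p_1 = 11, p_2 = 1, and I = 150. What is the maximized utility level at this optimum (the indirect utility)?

V = 1050

Perfect substitutes: compare marginal utility per dollar. 1/p_1 vs 7/p_2 → 0.0909 vs 7.
q_2 gives more utility per dollar, so spend all income on q_2: q_2* = I/p_2, q_1* = 0.
Numerically: q_1* = 0, q_2* = 150.
Utility at the optimum: U(0, 150) = 1050.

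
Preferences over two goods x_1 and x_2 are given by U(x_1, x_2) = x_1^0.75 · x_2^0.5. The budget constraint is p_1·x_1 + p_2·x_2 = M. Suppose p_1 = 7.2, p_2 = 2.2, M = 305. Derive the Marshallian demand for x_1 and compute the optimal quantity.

The MRS is (3/2)·x_2/x_1. Set MRS = p_1/p_2.
Rearranging, p_2·x_2 = (2/3)·p_1·x_1. Substituting into the budget gives p_1·x_1·(1 + (2/3)) = M.
Demand: x_1*(p_1,p_2,M) = 0.6·M/p_1 and x_2* = 0.4·M/p_2.
At p_1=7.2, p_2=2.2, M=305: x_1* = 0.6·305/7.2 = 25.4167.

x_1* = 25.4167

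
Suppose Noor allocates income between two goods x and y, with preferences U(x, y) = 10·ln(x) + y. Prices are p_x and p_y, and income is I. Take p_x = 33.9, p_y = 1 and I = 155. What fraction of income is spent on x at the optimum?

share on x = 0.0645

Set MRS = p_x/p_y: (10/x)/1 = p_x/p_y.
So x*(p_x,p_y) = 10·p_y/p_x, independent of income; and y* = (I − 10·p_y)/p_y.
At the given prices: x* = 10·1/33.9 = 0.295, and y* = 145.
Expenditure on x: 33.9·0.295 = 10; share = 0.0645.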